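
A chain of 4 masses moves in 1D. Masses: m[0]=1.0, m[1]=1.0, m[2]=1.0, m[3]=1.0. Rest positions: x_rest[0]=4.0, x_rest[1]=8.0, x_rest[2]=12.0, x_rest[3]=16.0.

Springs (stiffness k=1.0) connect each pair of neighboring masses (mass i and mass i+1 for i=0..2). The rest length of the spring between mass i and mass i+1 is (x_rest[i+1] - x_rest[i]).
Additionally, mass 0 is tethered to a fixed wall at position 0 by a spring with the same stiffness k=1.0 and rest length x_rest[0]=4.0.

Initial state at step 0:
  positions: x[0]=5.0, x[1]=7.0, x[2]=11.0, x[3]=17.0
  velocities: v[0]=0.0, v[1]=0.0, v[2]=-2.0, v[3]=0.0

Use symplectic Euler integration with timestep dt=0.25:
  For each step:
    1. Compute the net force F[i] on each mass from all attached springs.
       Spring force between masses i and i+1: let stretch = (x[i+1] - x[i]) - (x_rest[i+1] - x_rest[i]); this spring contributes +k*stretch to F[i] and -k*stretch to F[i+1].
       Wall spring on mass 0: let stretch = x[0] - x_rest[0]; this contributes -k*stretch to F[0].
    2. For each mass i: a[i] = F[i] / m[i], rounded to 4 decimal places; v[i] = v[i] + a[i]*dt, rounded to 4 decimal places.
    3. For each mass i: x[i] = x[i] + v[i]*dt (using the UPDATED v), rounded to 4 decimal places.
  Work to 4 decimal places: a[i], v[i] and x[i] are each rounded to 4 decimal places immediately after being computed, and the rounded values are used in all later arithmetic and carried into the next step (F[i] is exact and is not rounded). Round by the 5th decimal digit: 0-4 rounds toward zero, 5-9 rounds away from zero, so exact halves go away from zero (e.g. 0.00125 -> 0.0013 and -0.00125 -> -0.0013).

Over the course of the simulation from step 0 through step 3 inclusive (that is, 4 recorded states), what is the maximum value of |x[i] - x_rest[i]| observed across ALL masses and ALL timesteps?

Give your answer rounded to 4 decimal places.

Answer: 1.5881

Derivation:
Step 0: x=[5.0000 7.0000 11.0000 17.0000] v=[0.0000 0.0000 -2.0000 0.0000]
Step 1: x=[4.8125 7.1250 10.6250 16.8750] v=[-0.7500 0.5000 -1.5000 -0.5000]
Step 2: x=[4.4688 7.3242 10.4219 16.6094] v=[-1.3750 0.7969 -0.8125 -1.0625]
Step 3: x=[4.0242 7.5386 10.4119 16.2071] v=[-1.7784 0.8575 -0.0401 -1.6094]
Max displacement = 1.5881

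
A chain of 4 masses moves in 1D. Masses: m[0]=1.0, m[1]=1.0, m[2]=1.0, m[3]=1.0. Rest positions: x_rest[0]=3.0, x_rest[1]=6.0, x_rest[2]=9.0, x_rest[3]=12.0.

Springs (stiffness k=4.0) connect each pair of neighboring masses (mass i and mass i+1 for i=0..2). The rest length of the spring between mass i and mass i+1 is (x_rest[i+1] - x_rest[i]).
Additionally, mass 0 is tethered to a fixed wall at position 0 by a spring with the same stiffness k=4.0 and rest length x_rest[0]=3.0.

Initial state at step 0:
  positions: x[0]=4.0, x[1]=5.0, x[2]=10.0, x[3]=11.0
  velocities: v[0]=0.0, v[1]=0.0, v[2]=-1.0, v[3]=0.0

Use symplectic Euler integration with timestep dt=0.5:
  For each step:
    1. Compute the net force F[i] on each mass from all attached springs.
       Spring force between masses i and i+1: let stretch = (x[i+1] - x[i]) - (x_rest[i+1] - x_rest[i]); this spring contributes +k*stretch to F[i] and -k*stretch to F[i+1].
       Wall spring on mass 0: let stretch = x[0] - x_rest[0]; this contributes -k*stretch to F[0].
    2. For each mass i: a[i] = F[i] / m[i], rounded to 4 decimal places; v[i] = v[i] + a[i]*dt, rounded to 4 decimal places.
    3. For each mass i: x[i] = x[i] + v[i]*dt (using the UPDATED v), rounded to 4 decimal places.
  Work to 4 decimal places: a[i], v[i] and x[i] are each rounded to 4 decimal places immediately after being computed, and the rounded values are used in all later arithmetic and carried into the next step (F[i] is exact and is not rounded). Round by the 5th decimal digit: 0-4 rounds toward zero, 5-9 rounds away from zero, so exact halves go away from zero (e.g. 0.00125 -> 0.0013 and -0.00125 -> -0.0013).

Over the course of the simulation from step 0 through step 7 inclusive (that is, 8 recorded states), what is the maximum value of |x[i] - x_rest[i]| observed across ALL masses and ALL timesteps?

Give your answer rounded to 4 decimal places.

Answer: 4.5000

Derivation:
Step 0: x=[4.0000 5.0000 10.0000 11.0000] v=[0.0000 0.0000 -1.0000 0.0000]
Step 1: x=[1.0000 9.0000 5.5000 13.0000] v=[-6.0000 8.0000 -9.0000 4.0000]
Step 2: x=[5.0000 1.5000 12.0000 10.5000] v=[8.0000 -15.0000 13.0000 -5.0000]
Step 3: x=[0.5000 8.0000 6.5000 12.5000] v=[-9.0000 13.0000 -11.0000 4.0000]
Step 4: x=[3.0000 5.5000 8.5000 11.5000] v=[5.0000 -5.0000 4.0000 -2.0000]
Step 5: x=[5.0000 3.5000 10.5000 10.5000] v=[4.0000 -4.0000 4.0000 -2.0000]
Step 6: x=[0.5000 10.0000 5.5000 12.5000] v=[-9.0000 13.0000 -10.0000 4.0000]
Step 7: x=[5.0000 2.5000 12.0000 10.5000] v=[9.0000 -15.0000 13.0000 -4.0000]
Max displacement = 4.5000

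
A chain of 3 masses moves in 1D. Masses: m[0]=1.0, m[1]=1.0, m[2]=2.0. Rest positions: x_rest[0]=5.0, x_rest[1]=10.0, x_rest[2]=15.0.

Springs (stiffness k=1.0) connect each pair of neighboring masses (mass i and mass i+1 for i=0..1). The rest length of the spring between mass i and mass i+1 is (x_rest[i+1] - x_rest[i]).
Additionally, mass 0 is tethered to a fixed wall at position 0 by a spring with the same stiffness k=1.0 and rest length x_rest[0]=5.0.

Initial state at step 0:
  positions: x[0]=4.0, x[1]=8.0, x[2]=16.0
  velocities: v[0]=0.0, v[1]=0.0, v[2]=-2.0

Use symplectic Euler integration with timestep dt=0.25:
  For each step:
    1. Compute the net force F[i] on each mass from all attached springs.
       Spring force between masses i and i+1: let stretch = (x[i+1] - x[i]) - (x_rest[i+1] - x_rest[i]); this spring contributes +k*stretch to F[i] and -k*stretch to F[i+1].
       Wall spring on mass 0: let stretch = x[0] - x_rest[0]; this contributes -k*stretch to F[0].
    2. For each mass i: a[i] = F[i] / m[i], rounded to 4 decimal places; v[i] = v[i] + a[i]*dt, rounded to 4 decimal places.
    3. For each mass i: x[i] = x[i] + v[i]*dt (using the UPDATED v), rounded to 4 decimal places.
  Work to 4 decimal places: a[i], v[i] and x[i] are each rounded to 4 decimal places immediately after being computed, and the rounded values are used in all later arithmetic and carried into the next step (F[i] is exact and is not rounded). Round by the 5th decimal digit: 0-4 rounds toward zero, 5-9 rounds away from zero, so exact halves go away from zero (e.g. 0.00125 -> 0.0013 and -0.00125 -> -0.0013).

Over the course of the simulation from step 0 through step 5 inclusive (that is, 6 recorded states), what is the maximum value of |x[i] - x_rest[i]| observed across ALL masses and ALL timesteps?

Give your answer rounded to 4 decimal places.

Step 0: x=[4.0000 8.0000 16.0000] v=[0.0000 0.0000 -2.0000]
Step 1: x=[4.0000 8.2500 15.4063] v=[0.0000 1.0000 -2.3750]
Step 2: x=[4.0156 8.6817 14.7452] v=[0.0625 1.7266 -2.6446]
Step 3: x=[4.0719 9.2007 14.0508] v=[0.2251 2.0760 -2.7776]
Step 4: x=[4.1942 9.7023 13.3611] v=[0.4893 2.0063 -2.7589]
Step 5: x=[4.3987 10.0883 12.7133] v=[0.8178 1.5440 -2.5913]
Max displacement = 2.2867

Answer: 2.2867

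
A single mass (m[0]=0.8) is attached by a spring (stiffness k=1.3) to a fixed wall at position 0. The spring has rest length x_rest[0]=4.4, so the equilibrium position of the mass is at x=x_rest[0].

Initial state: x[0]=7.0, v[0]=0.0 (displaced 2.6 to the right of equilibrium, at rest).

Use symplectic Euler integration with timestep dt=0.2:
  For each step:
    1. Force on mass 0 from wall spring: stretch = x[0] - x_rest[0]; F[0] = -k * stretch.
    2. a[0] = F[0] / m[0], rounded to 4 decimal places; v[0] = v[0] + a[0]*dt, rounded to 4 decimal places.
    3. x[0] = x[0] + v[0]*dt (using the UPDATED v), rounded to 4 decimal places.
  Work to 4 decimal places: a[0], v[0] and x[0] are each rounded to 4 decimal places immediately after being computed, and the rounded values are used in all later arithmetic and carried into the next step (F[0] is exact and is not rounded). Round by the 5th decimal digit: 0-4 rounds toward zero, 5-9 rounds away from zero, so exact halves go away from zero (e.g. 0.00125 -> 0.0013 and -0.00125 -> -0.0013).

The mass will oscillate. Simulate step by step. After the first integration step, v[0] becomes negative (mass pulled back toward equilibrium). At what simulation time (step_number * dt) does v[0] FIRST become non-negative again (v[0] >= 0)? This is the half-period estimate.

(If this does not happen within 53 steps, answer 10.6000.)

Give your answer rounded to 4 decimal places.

Answer: 2.6000

Derivation:
Step 0: x=[7.0000] v=[0.0000]
Step 1: x=[6.8310] v=[-0.8450]
Step 2: x=[6.5040] v=[-1.6351]
Step 3: x=[6.0402] v=[-2.3189]
Step 4: x=[5.4698] v=[-2.8520]
Step 5: x=[4.8299] v=[-3.1997]
Step 6: x=[4.1620] v=[-3.3394]
Step 7: x=[3.5096] v=[-3.2620]
Step 8: x=[2.9151] v=[-2.9726]
Step 9: x=[2.4171] v=[-2.4900]
Step 10: x=[2.0480] v=[-1.8456]
Step 11: x=[1.8318] v=[-1.0812]
Step 12: x=[1.7825] v=[-0.2465]
Step 13: x=[1.9033] v=[0.6042]
First v>=0 after going negative at step 13, time=2.6000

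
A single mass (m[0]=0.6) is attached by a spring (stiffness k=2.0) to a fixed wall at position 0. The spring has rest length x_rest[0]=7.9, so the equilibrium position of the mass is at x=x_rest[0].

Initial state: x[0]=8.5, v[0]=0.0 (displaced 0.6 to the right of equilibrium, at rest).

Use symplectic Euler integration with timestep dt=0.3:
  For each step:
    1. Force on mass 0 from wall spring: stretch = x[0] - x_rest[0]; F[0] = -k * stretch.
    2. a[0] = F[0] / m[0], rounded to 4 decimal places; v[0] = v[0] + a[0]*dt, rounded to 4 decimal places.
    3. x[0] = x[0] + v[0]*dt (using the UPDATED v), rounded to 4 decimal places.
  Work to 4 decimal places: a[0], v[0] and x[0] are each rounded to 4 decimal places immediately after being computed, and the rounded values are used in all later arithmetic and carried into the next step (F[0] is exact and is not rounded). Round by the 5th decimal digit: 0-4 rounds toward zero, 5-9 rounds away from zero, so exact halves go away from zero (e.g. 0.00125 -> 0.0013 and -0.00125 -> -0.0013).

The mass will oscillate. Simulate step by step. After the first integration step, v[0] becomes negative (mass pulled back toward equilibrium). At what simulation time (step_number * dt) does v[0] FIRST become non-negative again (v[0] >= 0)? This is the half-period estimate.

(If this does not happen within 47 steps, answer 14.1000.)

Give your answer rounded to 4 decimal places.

Answer: 1.8000

Derivation:
Step 0: x=[8.5000] v=[0.0000]
Step 1: x=[8.3200] v=[-0.6000]
Step 2: x=[8.0140] v=[-1.0200]
Step 3: x=[7.6738] v=[-1.1340]
Step 4: x=[7.4015] v=[-0.9078]
Step 5: x=[7.2787] v=[-0.4093]
Step 6: x=[7.3423] v=[0.2120]
First v>=0 after going negative at step 6, time=1.8000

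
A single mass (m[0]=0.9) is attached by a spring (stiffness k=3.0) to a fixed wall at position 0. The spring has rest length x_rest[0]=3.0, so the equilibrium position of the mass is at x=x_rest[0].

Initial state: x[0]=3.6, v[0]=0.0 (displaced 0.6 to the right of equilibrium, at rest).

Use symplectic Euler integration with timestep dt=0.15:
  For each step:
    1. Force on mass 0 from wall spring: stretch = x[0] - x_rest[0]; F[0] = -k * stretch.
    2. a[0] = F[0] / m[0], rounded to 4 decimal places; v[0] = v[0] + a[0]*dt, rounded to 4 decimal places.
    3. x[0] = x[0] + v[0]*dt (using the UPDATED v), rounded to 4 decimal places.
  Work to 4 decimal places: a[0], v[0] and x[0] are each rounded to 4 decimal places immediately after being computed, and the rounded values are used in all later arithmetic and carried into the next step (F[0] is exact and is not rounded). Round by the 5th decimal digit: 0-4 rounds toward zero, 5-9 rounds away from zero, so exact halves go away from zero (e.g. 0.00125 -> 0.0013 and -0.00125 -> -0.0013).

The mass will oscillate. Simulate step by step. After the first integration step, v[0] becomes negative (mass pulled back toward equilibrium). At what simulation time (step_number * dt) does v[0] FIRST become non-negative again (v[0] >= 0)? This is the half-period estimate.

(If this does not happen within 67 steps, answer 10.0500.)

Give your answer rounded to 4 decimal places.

Answer: 1.8000

Derivation:
Step 0: x=[3.6000] v=[0.0000]
Step 1: x=[3.5550] v=[-0.3000]
Step 2: x=[3.4684] v=[-0.5775]
Step 3: x=[3.3466] v=[-0.8117]
Step 4: x=[3.1989] v=[-0.9850]
Step 5: x=[3.0362] v=[-1.0845]
Step 6: x=[2.8708] v=[-1.1026]
Step 7: x=[2.7151] v=[-1.0380]
Step 8: x=[2.5808] v=[-0.8955]
Step 9: x=[2.4779] v=[-0.6859]
Step 10: x=[2.4142] v=[-0.4249]
Step 11: x=[2.3944] v=[-0.1320]
Step 12: x=[2.4200] v=[0.1708]
First v>=0 after going negative at step 12, time=1.8000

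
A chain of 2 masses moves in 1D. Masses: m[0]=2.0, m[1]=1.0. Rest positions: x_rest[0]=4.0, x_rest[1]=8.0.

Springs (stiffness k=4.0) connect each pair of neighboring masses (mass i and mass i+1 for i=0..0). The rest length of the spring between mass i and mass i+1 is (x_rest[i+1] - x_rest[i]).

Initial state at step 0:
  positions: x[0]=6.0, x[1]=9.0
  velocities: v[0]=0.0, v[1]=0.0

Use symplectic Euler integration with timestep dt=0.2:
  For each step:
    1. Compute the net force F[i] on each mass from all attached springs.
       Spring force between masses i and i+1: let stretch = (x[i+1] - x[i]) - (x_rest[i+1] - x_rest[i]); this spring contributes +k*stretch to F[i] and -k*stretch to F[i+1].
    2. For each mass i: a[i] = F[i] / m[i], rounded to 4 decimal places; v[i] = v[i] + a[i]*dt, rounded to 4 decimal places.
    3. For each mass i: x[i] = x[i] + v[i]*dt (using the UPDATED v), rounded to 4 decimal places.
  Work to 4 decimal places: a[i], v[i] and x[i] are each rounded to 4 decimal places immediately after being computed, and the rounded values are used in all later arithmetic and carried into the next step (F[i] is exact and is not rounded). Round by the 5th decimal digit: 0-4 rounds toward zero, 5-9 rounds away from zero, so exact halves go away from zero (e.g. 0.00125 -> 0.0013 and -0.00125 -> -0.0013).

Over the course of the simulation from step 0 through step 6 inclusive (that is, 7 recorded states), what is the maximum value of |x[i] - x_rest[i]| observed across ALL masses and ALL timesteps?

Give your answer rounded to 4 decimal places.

Step 0: x=[6.0000 9.0000] v=[0.0000 0.0000]
Step 1: x=[5.9200 9.1600] v=[-0.4000 0.8000]
Step 2: x=[5.7792 9.4416] v=[-0.7040 1.4080]
Step 3: x=[5.6114 9.7772] v=[-0.8390 1.6781]
Step 4: x=[5.4569 10.0863] v=[-0.7727 1.5455]
Step 5: x=[5.3527 10.2947] v=[-0.5209 1.0420]
Step 6: x=[5.3239 10.3524] v=[-0.1441 0.2884]
Max displacement = 2.3524

Answer: 2.3524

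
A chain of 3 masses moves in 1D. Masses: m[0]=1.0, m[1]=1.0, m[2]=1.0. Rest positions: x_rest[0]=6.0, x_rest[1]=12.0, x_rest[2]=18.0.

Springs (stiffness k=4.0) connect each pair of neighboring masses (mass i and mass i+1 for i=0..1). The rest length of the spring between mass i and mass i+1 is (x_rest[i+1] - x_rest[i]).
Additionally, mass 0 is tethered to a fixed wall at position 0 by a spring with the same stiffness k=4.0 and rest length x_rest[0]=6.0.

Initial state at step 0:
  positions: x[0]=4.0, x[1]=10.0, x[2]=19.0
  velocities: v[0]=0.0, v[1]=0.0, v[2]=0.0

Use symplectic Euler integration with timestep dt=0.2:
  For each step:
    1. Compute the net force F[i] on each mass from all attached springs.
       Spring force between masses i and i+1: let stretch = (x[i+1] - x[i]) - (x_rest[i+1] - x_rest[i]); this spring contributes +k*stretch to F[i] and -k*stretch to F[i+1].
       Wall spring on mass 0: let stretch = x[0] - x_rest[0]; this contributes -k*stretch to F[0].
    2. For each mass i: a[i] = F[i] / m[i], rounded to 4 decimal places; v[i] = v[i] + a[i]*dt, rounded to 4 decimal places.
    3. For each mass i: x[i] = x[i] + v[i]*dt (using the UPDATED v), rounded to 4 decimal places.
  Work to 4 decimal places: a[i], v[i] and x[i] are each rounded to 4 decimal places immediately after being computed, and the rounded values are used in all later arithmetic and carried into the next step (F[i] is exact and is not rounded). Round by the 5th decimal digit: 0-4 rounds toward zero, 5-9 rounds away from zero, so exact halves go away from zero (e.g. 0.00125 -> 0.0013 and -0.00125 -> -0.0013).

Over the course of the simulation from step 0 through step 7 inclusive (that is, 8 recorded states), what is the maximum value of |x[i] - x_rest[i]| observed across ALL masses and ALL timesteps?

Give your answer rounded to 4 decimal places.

Step 0: x=[4.0000 10.0000 19.0000] v=[0.0000 0.0000 0.0000]
Step 1: x=[4.3200 10.4800 18.5200] v=[1.6000 2.4000 -2.4000]
Step 2: x=[4.9344 11.2608 17.7136] v=[3.0720 3.9040 -4.0320]
Step 3: x=[5.7715 12.0618 16.8348] v=[4.1856 4.0051 -4.3942]
Step 4: x=[6.6916 12.6201 16.1523] v=[4.6006 2.7913 -3.4126]
Step 5: x=[7.4896 12.7950 15.8646] v=[3.9901 0.8743 -1.4384]
Step 6: x=[7.9381 12.6121 16.0458] v=[2.2427 -0.9143 0.9059]
Step 7: x=[7.8644 12.2308 16.6376] v=[-0.3686 -1.9065 2.9589]
Max displacement = 2.1354

Answer: 2.1354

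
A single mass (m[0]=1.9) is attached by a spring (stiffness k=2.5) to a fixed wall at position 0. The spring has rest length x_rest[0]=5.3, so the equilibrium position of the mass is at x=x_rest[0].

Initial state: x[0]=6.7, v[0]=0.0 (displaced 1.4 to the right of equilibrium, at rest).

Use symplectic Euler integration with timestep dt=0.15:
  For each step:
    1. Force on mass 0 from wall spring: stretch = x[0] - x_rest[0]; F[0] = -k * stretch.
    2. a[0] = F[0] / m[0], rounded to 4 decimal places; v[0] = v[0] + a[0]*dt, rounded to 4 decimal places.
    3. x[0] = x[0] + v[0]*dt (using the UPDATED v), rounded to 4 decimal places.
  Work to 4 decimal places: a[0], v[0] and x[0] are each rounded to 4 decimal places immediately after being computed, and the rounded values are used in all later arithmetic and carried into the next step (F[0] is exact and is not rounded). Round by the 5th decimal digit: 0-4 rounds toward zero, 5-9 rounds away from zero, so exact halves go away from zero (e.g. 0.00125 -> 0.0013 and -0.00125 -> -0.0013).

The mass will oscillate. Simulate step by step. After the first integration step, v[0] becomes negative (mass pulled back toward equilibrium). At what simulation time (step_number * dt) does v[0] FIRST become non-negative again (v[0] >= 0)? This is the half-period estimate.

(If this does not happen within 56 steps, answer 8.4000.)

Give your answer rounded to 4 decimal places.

Answer: 2.8500

Derivation:
Step 0: x=[6.7000] v=[0.0000]
Step 1: x=[6.6586] v=[-0.2763]
Step 2: x=[6.5769] v=[-0.5444]
Step 3: x=[6.4574] v=[-0.7964]
Step 4: x=[6.3037] v=[-1.0248]
Step 5: x=[6.1203] v=[-1.2229]
Step 6: x=[5.9126] v=[-1.3848]
Step 7: x=[5.6867] v=[-1.5057]
Step 8: x=[5.4494] v=[-1.5820]
Step 9: x=[5.2077] v=[-1.6115]
Step 10: x=[4.9687] v=[-1.5933]
Step 11: x=[4.7395] v=[-1.5279]
Step 12: x=[4.5269] v=[-1.4173]
Step 13: x=[4.3372] v=[-1.2647]
Step 14: x=[4.1760] v=[-1.0747]
Step 15: x=[4.0481] v=[-0.8529]
Step 16: x=[3.9572] v=[-0.6058]
Step 17: x=[3.9061] v=[-0.3408]
Step 18: x=[3.8962] v=[-0.0657]
Step 19: x=[3.9279] v=[0.2114]
First v>=0 after going negative at step 19, time=2.8500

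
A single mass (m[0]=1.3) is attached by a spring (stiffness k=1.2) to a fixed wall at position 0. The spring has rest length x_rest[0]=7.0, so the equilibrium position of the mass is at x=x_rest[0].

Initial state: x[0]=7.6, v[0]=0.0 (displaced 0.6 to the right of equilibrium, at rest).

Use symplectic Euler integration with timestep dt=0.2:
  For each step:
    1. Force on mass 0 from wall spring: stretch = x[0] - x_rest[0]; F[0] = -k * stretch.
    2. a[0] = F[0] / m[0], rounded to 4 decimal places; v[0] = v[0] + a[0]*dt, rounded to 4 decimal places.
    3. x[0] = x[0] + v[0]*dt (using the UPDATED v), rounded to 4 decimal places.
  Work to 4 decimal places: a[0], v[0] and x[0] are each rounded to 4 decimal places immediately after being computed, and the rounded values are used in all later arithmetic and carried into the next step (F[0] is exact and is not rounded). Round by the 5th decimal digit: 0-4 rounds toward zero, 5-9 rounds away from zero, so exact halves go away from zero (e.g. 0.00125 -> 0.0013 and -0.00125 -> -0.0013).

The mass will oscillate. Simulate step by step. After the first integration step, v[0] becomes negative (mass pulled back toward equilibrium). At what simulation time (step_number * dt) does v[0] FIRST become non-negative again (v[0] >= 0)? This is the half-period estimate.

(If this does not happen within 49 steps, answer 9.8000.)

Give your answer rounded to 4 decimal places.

Answer: 3.4000

Derivation:
Step 0: x=[7.6000] v=[0.0000]
Step 1: x=[7.5778] v=[-0.1108]
Step 2: x=[7.5343] v=[-0.2175]
Step 3: x=[7.4711] v=[-0.3161]
Step 4: x=[7.3905] v=[-0.4031]
Step 5: x=[7.2955] v=[-0.4752]
Step 6: x=[7.1895] v=[-0.5298]
Step 7: x=[7.0765] v=[-0.5648]
Step 8: x=[6.9607] v=[-0.5789]
Step 9: x=[6.8464] v=[-0.5716]
Step 10: x=[6.7378] v=[-0.5432]
Step 11: x=[6.6388] v=[-0.4948]
Step 12: x=[6.5532] v=[-0.4281]
Step 13: x=[6.4841] v=[-0.3456]
Step 14: x=[6.4340] v=[-0.2504]
Step 15: x=[6.4048] v=[-0.1459]
Step 16: x=[6.3976] v=[-0.0360]
Step 17: x=[6.4126] v=[0.0752]
First v>=0 after going negative at step 17, time=3.4000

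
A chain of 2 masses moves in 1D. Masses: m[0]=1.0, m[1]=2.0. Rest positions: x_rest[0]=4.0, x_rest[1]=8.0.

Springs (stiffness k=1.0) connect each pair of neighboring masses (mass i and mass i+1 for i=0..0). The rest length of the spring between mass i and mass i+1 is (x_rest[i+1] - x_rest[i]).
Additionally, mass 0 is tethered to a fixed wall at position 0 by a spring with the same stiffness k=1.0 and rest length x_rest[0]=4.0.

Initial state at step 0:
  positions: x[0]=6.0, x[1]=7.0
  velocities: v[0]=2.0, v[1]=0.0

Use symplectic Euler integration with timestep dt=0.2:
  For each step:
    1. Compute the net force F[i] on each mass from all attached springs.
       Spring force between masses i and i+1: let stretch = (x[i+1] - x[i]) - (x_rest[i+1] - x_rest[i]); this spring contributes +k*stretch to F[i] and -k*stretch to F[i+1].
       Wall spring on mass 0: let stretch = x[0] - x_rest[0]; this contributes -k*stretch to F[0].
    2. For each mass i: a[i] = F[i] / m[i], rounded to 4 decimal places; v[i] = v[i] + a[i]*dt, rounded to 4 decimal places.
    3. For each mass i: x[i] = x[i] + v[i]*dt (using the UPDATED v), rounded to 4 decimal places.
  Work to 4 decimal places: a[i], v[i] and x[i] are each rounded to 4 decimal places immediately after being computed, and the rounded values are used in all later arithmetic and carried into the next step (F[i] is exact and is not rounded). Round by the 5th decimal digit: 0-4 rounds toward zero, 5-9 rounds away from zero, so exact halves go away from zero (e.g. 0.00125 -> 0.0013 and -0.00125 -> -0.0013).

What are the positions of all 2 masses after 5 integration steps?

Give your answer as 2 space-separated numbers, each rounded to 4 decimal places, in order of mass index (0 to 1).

Step 0: x=[6.0000 7.0000] v=[2.0000 0.0000]
Step 1: x=[6.2000 7.0600] v=[1.0000 0.3000]
Step 2: x=[6.1864 7.1828] v=[-0.0680 0.6140]
Step 3: x=[5.9652 7.3657] v=[-1.1060 0.9144]
Step 4: x=[5.5614 7.6006] v=[-2.0189 1.1744]
Step 5: x=[5.0167 7.8747] v=[-2.7233 1.3705]

Answer: 5.0167 7.8747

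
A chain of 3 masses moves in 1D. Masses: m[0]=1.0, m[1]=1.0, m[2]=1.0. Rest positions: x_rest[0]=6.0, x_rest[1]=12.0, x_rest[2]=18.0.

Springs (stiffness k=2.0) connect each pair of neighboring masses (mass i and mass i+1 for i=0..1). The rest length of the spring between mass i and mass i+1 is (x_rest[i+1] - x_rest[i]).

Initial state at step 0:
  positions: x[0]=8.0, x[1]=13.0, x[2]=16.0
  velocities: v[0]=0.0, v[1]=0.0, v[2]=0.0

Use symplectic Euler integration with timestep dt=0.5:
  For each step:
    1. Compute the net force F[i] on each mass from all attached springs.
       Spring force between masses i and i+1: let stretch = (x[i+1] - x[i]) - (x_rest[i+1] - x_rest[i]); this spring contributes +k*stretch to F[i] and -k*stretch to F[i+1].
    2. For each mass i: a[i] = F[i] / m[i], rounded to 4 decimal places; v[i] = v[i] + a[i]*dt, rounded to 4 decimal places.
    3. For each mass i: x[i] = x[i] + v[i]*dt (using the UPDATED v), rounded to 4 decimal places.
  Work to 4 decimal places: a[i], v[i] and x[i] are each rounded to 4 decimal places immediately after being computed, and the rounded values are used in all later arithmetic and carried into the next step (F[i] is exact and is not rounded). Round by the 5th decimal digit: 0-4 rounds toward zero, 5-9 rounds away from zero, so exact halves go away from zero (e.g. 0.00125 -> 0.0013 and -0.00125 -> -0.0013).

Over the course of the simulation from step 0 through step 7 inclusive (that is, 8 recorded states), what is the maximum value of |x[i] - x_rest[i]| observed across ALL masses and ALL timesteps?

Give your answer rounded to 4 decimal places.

Answer: 2.1875

Derivation:
Step 0: x=[8.0000 13.0000 16.0000] v=[0.0000 0.0000 0.0000]
Step 1: x=[7.5000 12.0000 17.5000] v=[-1.0000 -2.0000 3.0000]
Step 2: x=[6.2500 11.5000 19.2500] v=[-2.5000 -1.0000 3.5000]
Step 3: x=[4.6250 12.2500 20.1250] v=[-3.2500 1.5000 1.7500]
Step 4: x=[3.8125 13.1250 20.0625] v=[-1.6250 1.7500 -0.1250]
Step 5: x=[4.6563 12.8125 19.5313] v=[1.6875 -0.6250 -1.0625]
Step 6: x=[6.5782 11.7813 18.6407] v=[3.8437 -2.0624 -1.7813]
Step 7: x=[8.1016 11.5783 17.3204] v=[3.0468 -0.4061 -2.6407]
Max displacement = 2.1875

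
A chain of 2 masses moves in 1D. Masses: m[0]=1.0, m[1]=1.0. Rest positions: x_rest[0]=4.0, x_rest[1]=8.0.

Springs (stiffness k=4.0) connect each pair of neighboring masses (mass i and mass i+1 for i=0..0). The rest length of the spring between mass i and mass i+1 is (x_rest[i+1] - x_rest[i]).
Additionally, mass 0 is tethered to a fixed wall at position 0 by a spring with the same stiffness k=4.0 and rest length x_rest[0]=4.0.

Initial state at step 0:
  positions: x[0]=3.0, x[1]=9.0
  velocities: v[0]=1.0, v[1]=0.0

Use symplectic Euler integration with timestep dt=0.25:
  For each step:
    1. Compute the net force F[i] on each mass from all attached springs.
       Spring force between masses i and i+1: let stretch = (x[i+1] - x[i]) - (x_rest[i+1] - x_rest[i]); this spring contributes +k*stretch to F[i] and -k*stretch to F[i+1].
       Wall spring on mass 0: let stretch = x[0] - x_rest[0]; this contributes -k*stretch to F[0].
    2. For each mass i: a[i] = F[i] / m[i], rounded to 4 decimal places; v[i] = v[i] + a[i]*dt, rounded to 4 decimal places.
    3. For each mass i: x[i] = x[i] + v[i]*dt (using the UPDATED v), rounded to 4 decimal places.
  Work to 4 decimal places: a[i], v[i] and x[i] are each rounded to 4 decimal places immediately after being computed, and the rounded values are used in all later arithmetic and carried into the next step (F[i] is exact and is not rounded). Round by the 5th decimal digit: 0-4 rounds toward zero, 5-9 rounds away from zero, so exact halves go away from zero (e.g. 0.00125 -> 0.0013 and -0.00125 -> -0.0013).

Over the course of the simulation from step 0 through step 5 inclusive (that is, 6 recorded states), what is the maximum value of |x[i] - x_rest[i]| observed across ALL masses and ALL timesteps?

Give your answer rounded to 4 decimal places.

Answer: 1.6563

Derivation:
Step 0: x=[3.0000 9.0000] v=[1.0000 0.0000]
Step 1: x=[4.0000 8.5000] v=[4.0000 -2.0000]
Step 2: x=[5.1250 7.8750] v=[4.5000 -2.5000]
Step 3: x=[5.6563 7.5625] v=[2.1250 -1.2500]
Step 4: x=[5.2500 7.7735] v=[-1.6251 0.8438]
Step 5: x=[4.1621 8.3536] v=[-4.3516 2.3203]
Max displacement = 1.6563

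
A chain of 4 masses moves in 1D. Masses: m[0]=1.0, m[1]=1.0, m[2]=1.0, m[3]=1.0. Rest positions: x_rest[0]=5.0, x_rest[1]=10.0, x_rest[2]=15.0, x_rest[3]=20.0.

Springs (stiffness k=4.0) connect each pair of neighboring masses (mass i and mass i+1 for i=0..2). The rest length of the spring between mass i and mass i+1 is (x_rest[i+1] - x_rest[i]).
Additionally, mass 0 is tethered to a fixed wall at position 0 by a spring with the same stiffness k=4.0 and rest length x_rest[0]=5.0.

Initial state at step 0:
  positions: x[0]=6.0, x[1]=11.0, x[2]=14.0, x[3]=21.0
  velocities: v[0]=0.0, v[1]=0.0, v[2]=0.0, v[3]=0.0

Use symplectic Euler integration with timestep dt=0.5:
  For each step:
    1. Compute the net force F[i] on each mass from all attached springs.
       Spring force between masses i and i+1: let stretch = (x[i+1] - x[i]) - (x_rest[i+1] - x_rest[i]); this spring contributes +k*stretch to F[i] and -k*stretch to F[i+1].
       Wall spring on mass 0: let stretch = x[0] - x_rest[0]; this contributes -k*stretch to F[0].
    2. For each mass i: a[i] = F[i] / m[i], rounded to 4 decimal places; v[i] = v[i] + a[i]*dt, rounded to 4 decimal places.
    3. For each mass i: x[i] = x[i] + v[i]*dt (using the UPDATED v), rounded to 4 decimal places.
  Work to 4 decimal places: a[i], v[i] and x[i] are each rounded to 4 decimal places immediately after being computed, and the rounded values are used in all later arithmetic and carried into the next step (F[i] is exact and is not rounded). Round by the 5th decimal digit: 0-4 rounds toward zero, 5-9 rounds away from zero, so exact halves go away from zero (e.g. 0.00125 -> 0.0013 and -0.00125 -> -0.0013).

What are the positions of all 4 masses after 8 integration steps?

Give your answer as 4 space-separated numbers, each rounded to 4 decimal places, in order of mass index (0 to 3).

Answer: 4.0000 9.0000 16.0000 19.0000

Derivation:
Step 0: x=[6.0000 11.0000 14.0000 21.0000] v=[0.0000 0.0000 0.0000 0.0000]
Step 1: x=[5.0000 9.0000 18.0000 19.0000] v=[-2.0000 -4.0000 8.0000 -4.0000]
Step 2: x=[3.0000 12.0000 14.0000 21.0000] v=[-4.0000 6.0000 -8.0000 4.0000]
Step 3: x=[7.0000 8.0000 15.0000 21.0000] v=[8.0000 -8.0000 2.0000 0.0000]
Step 4: x=[5.0000 10.0000 15.0000 20.0000] v=[-4.0000 4.0000 0.0000 -2.0000]
Step 5: x=[3.0000 12.0000 15.0000 19.0000] v=[-4.0000 4.0000 0.0000 -2.0000]
Step 6: x=[7.0000 8.0000 16.0000 19.0000] v=[8.0000 -8.0000 2.0000 0.0000]
Step 7: x=[5.0000 11.0000 12.0000 21.0000] v=[-4.0000 6.0000 -8.0000 4.0000]
Step 8: x=[4.0000 9.0000 16.0000 19.0000] v=[-2.0000 -4.0000 8.0000 -4.0000]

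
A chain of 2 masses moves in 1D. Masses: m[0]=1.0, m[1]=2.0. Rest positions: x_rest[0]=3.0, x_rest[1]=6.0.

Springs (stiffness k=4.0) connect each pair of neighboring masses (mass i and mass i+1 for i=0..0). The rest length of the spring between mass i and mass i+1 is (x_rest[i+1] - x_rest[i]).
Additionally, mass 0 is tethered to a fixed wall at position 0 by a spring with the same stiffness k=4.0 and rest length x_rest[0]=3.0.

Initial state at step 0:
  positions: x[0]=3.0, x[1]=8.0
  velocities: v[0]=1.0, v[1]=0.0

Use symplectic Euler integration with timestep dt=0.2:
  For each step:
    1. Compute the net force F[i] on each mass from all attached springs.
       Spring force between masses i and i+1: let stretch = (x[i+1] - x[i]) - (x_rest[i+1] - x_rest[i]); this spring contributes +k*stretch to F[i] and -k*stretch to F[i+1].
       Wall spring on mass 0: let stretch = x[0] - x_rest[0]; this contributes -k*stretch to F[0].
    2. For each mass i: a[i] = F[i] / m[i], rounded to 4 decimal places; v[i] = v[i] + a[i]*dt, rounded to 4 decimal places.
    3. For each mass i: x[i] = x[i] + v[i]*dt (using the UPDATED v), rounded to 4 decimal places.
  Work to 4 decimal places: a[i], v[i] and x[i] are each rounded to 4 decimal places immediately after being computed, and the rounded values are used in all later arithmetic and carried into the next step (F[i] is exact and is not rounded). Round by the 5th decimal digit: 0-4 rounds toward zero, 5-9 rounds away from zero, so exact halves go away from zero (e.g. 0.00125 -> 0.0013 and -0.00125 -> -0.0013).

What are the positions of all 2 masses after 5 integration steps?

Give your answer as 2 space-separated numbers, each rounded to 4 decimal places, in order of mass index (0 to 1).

Step 0: x=[3.0000 8.0000] v=[1.0000 0.0000]
Step 1: x=[3.5200 7.8400] v=[2.6000 -0.8000]
Step 2: x=[4.1680 7.5744] v=[3.2400 -1.3280]
Step 3: x=[4.6941 7.2763] v=[2.6307 -1.4906]
Step 4: x=[4.8823 7.0116] v=[0.9412 -1.3235]
Step 5: x=[4.6301 6.8166] v=[-1.2612 -0.9752]

Answer: 4.6301 6.8166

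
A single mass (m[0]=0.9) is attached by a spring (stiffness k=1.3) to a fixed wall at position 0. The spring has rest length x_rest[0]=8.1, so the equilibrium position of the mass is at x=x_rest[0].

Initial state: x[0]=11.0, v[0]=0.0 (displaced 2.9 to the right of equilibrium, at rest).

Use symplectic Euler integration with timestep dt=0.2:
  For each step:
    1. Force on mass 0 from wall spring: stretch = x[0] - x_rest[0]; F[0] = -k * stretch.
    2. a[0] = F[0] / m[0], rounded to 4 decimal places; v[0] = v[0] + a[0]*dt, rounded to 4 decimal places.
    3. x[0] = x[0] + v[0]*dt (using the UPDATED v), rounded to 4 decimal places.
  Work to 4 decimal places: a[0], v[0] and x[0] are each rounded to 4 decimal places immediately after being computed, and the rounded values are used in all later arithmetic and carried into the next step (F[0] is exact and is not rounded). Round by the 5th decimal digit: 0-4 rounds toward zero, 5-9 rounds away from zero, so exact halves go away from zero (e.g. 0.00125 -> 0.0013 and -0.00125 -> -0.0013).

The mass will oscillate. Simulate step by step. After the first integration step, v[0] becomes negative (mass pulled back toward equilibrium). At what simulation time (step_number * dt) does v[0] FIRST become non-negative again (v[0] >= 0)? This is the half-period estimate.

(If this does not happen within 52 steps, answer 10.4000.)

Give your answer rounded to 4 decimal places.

Step 0: x=[11.0000] v=[0.0000]
Step 1: x=[10.8324] v=[-0.8378]
Step 2: x=[10.5070] v=[-1.6272]
Step 3: x=[10.0425] v=[-2.3226]
Step 4: x=[9.4657] v=[-2.8838]
Step 5: x=[8.8100] v=[-3.2783]
Step 6: x=[8.1133] v=[-3.4834]
Step 7: x=[7.4159] v=[-3.4872]
Step 8: x=[6.7580] v=[-3.2896]
Step 9: x=[6.1776] v=[-2.9019]
Step 10: x=[5.7083] v=[-2.3465]
Step 11: x=[5.3772] v=[-1.6556]
Step 12: x=[5.2034] v=[-0.8690]
Step 13: x=[5.1970] v=[-0.0322]
Step 14: x=[5.3583] v=[0.8064]
First v>=0 after going negative at step 14, time=2.8000

Answer: 2.8000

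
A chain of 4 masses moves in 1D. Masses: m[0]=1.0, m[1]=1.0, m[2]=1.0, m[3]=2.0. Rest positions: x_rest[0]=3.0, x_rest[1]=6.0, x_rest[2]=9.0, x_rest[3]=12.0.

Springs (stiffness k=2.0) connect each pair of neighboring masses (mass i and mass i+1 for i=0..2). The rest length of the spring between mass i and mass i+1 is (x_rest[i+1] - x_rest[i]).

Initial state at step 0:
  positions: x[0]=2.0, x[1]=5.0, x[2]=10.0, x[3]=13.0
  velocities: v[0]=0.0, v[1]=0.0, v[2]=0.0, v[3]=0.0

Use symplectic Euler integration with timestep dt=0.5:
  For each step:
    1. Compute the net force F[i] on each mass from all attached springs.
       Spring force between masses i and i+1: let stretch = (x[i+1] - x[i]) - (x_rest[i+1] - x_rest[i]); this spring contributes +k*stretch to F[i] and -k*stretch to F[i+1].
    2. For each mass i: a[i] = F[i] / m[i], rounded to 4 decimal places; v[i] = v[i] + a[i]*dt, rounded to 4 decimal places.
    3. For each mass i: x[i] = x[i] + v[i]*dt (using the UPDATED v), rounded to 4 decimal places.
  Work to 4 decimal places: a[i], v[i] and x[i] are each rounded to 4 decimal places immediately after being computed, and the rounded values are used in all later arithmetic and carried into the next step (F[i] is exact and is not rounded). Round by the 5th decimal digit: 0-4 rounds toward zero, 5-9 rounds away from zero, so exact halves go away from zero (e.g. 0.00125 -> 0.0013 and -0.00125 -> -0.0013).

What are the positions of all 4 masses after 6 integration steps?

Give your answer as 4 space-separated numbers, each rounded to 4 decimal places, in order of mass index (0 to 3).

Step 0: x=[2.0000 5.0000 10.0000 13.0000] v=[0.0000 0.0000 0.0000 0.0000]
Step 1: x=[2.0000 6.0000 9.0000 13.0000] v=[0.0000 2.0000 -2.0000 0.0000]
Step 2: x=[2.5000 6.5000 8.5000 12.7500] v=[1.0000 1.0000 -1.0000 -0.5000]
Step 3: x=[3.5000 6.0000 9.1250 12.1875] v=[2.0000 -1.0000 1.2500 -1.1250]
Step 4: x=[4.2500 5.8125 9.7188 11.6094] v=[1.5000 -0.3750 1.1875 -1.1563]
Step 5: x=[4.2813 6.7969 9.3047 11.3086] v=[0.0625 1.9688 -0.8282 -0.6016]
Step 6: x=[4.0704 7.7774 8.6387 11.2568] v=[-0.4219 1.9610 -1.3321 -0.1036]

Answer: 4.0704 7.7774 8.6387 11.2568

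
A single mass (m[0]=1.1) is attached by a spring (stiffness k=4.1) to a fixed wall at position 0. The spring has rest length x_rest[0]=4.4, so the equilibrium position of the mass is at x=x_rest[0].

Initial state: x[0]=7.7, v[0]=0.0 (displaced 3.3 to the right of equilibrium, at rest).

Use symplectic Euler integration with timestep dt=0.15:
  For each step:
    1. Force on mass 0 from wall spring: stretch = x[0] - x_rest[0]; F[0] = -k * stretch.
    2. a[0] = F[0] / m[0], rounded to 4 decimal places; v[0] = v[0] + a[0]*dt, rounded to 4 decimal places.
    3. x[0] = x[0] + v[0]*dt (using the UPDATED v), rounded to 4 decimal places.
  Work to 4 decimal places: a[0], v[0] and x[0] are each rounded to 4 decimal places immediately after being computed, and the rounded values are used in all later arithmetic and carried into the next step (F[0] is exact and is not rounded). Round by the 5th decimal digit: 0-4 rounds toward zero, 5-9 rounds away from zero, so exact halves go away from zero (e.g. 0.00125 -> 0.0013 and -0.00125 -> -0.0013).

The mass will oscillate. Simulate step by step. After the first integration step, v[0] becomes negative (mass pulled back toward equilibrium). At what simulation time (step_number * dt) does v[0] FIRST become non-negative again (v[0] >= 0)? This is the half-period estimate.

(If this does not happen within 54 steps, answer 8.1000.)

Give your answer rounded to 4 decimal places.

Step 0: x=[7.7000] v=[0.0000]
Step 1: x=[7.4233] v=[-1.8450]
Step 2: x=[6.8930] v=[-3.5353]
Step 3: x=[6.1536] v=[-4.9291]
Step 4: x=[5.2672] v=[-5.9095]
Step 5: x=[4.3081] v=[-6.3943]
Step 6: x=[3.3567] v=[-6.3429]
Step 7: x=[2.4928] v=[-5.7596]
Step 8: x=[1.7888] v=[-4.6933]
Step 9: x=[1.3038] v=[-3.2334]
Step 10: x=[1.0785] v=[-1.5023]
Step 11: x=[1.1317] v=[0.3547]
First v>=0 after going negative at step 11, time=1.6500

Answer: 1.6500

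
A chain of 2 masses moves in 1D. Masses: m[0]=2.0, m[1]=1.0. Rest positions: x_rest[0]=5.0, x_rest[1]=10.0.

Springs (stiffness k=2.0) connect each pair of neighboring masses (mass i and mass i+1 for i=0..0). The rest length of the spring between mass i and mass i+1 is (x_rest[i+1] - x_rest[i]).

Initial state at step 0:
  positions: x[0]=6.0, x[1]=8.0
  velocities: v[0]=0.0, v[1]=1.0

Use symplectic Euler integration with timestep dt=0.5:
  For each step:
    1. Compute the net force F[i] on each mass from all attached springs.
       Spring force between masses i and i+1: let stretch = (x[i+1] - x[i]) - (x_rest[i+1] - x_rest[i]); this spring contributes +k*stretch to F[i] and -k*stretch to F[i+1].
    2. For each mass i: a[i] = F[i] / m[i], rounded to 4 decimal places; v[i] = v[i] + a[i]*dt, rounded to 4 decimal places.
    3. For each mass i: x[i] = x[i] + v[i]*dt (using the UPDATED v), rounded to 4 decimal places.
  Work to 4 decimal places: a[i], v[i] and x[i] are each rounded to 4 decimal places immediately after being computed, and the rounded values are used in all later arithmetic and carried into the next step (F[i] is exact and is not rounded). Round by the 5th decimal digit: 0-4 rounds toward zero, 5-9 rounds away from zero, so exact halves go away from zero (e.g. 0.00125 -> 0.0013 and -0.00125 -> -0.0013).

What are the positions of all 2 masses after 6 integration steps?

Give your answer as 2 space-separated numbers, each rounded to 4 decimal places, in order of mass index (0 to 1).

Step 0: x=[6.0000 8.0000] v=[0.0000 1.0000]
Step 1: x=[5.2500 10.0000] v=[-1.5000 4.0000]
Step 2: x=[4.4375 12.1250] v=[-1.6250 4.2500]
Step 3: x=[4.2969 12.9063] v=[-0.2813 1.5625]
Step 4: x=[5.0586 11.8829] v=[1.5234 -2.0469]
Step 5: x=[6.2764 9.9473] v=[2.4356 -3.8712]
Step 6: x=[7.1620 8.6763] v=[1.7711 -2.5421]

Answer: 7.1620 8.6763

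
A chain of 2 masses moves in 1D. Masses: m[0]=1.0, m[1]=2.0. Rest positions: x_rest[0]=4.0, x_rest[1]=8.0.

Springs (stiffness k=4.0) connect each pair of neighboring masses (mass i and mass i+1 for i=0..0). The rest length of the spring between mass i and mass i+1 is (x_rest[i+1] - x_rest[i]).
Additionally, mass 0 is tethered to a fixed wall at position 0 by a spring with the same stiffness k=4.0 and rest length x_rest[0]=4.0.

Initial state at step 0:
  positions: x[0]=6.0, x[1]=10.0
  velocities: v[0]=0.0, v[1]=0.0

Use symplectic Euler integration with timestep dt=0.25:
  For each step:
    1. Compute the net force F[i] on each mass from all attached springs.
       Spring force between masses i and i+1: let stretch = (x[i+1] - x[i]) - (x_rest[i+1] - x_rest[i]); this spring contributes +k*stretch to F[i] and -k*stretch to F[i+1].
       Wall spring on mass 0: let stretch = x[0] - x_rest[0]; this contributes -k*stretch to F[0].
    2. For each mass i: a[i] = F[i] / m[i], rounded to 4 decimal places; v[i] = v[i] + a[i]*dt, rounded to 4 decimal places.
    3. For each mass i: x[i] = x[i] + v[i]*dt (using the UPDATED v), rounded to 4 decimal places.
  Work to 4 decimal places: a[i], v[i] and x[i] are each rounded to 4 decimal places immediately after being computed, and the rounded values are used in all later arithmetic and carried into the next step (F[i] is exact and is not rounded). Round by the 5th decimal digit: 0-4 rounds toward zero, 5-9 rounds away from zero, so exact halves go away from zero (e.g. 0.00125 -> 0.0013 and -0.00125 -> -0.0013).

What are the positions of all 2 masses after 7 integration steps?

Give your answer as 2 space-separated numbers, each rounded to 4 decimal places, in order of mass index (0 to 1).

Answer: 4.4920 7.3772

Derivation:
Step 0: x=[6.0000 10.0000] v=[0.0000 0.0000]
Step 1: x=[5.5000 10.0000] v=[-2.0000 0.0000]
Step 2: x=[4.7500 9.9375] v=[-3.0000 -0.2500]
Step 3: x=[4.1094 9.7266] v=[-2.5625 -0.8438]
Step 4: x=[3.8457 9.3135] v=[-1.0547 -1.6524]
Step 5: x=[3.9876 8.7169] v=[0.5674 -2.3863]
Step 6: x=[4.3149 8.0292] v=[1.3091 -2.7510]
Step 7: x=[4.4920 7.3772] v=[0.7085 -2.6082]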